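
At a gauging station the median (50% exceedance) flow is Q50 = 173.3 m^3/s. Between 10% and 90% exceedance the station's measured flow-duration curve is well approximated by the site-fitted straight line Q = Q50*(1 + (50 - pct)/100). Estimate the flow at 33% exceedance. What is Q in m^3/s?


Q = 173.3 * (1 + (50 - 33)/100) = 202.7610 m^3/s


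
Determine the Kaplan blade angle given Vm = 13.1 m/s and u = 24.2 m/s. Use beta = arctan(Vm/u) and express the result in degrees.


beta = arctan(13.1 / 24.2) = 28.4277 degrees


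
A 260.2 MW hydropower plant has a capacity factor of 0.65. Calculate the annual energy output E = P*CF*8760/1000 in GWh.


E = 260.2 * 0.65 * 8760 / 1000 = 1481.5788 GWh


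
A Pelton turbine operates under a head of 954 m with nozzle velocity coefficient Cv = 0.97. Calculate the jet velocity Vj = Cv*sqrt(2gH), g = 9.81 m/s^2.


Vj = 0.97 * sqrt(2*9.81*954) = 132.7075 m/s


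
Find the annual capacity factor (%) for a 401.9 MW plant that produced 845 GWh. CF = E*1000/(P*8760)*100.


CF = 845 * 1000 / (401.9 * 8760) * 100 = 24.0013 %


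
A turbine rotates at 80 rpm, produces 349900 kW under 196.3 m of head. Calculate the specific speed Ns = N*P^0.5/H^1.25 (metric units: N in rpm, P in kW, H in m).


Ns = 80 * 349900^0.5 / 196.3^1.25 = 64.4038


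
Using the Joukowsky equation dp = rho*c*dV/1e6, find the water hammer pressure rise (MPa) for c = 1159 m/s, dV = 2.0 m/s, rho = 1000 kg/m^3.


dp = 1000 * 1159 * 2.0 / 1e6 = 2.3180 MPa


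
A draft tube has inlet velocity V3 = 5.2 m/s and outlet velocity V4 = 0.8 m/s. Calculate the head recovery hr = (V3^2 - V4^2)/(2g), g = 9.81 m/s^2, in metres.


hr = (5.2^2 - 0.8^2) / (2*9.81) = 1.3456 m


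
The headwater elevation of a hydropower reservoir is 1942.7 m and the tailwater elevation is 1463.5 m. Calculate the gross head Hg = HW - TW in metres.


Hg = 1942.7 - 1463.5 = 479.2000 m


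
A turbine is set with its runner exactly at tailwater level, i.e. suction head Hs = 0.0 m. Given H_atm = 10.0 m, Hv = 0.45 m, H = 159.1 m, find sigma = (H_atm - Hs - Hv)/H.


sigma = (10.0 - 0.0 - 0.45) / 159.1 = 0.0600


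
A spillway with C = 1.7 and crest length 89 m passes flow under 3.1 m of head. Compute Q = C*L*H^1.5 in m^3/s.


Q = 1.7 * 89 * 3.1^1.5 = 825.8125 m^3/s


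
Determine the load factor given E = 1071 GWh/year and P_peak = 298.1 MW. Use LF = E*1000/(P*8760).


LF = 1071 * 1000 / (298.1 * 8760) = 0.4101


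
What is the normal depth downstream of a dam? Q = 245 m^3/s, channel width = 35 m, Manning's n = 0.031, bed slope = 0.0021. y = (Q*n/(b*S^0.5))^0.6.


y = (245 * 0.031 / (35 * 0.0021^0.5))^0.6 = 2.5422 m


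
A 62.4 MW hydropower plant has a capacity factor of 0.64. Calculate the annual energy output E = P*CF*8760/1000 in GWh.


E = 62.4 * 0.64 * 8760 / 1000 = 349.8394 GWh


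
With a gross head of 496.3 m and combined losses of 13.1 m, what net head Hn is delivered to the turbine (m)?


Hn = 496.3 - 13.1 = 483.2000 m


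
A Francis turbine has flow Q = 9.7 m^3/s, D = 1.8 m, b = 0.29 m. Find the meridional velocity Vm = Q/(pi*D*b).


Vm = 9.7 / (pi * 1.8 * 0.29) = 5.9150 m/s


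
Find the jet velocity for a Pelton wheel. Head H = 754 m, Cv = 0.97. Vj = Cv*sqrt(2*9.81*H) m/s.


Vj = 0.97 * sqrt(2*9.81*754) = 117.9796 m/s


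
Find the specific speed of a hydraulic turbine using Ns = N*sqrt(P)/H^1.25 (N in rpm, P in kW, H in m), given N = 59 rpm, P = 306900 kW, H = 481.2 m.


Ns = 59 * 306900^0.5 / 481.2^1.25 = 14.5025


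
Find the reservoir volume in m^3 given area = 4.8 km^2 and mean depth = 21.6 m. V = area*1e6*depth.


V = 4.8 * 1e6 * 21.6 = 1.0368e+08 m^3


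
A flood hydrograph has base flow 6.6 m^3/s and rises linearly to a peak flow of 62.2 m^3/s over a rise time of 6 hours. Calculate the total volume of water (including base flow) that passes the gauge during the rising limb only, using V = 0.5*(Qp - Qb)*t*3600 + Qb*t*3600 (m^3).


V = 0.5*(62.2 - 6.6)*6*3600 + 6.6*6*3600 = 743040.0000 m^3


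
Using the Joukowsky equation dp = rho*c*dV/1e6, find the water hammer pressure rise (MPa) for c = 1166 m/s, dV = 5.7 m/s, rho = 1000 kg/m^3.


dp = 1000 * 1166 * 5.7 / 1e6 = 6.6462 MPa


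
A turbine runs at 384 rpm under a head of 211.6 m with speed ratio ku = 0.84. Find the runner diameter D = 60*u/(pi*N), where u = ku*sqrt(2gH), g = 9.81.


u = 0.84 * sqrt(2*9.81*211.6) = 54.1236 m/s
D = 60 * 54.1236 / (pi * 384) = 2.6919 m


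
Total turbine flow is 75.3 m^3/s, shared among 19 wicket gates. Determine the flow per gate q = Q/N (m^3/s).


q = 75.3 / 19 = 3.9632 m^3/s


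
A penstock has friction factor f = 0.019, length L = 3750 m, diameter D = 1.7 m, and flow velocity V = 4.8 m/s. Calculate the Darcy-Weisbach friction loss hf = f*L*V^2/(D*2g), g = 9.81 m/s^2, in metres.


hf = 0.019 * 3750 * 4.8^2 / (1.7 * 2 * 9.81) = 49.2175 m


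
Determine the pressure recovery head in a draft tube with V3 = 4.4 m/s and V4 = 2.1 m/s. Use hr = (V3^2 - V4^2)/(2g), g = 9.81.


hr = (4.4^2 - 2.1^2) / (2*9.81) = 0.7620 m


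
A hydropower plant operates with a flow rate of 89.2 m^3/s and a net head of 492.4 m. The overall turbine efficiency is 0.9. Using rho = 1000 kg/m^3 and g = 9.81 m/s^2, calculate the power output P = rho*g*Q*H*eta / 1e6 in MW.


P = 1000 * 9.81 * 89.2 * 492.4 * 0.9 / 1e6 = 387.7880 MW


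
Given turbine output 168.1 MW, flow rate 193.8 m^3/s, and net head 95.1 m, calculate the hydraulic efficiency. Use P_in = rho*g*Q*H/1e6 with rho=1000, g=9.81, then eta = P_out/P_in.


P_in = 1000 * 9.81 * 193.8 * 95.1 / 1e6 = 180.8020 MW
eta = 168.1 / 180.8020 = 0.9297


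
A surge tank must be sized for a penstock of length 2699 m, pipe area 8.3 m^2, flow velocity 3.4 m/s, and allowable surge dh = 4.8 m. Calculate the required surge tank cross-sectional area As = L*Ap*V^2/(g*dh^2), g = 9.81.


As = 2699 * 8.3 * 3.4^2 / (9.81 * 4.8^2) = 1145.7433 m^2


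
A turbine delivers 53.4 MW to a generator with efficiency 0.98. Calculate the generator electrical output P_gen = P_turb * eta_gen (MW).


P_gen = 53.4 * 0.98 = 52.3320 MW


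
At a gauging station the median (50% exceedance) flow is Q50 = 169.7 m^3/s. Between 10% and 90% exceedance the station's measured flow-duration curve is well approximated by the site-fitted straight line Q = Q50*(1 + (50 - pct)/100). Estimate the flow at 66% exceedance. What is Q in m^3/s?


Q = 169.7 * (1 + (50 - 66)/100) = 142.5480 m^3/s


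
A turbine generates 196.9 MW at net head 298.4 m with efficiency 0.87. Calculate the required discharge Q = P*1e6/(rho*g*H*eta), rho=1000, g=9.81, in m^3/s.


Q = 196.9 * 1e6 / (1000 * 9.81 * 298.4 * 0.87) = 77.3141 m^3/s


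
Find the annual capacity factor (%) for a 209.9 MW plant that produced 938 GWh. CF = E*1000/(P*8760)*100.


CF = 938 * 1000 / (209.9 * 8760) * 100 = 51.0136 %


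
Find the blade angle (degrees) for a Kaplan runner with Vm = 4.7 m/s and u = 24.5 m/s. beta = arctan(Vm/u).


beta = arctan(4.7 / 24.5) = 10.8595 degrees


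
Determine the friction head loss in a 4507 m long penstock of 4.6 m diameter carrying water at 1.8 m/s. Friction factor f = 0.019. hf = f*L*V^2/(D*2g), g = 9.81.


hf = 0.019 * 4507 * 1.8^2 / (4.6 * 2 * 9.81) = 3.0742 m


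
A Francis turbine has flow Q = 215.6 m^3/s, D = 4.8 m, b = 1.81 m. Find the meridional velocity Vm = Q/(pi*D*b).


Vm = 215.6 / (pi * 4.8 * 1.81) = 7.8991 m/s


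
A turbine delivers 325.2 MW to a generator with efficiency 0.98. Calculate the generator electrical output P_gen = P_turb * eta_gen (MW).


P_gen = 325.2 * 0.98 = 318.6960 MW


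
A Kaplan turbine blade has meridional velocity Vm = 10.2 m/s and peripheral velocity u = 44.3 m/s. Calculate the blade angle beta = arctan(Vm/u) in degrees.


beta = arctan(10.2 / 44.3) = 12.9663 degrees


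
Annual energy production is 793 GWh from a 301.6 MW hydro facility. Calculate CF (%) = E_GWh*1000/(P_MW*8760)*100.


CF = 793 * 1000 / (301.6 * 8760) * 100 = 30.0150 %


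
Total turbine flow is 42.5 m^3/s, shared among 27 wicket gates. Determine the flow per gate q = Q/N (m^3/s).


q = 42.5 / 27 = 1.5741 m^3/s


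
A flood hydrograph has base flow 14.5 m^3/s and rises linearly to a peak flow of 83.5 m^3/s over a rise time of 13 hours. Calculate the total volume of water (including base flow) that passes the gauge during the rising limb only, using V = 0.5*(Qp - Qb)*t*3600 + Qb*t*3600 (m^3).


V = 0.5*(83.5 - 14.5)*13*3600 + 14.5*13*3600 = 2.2932e+06 m^3


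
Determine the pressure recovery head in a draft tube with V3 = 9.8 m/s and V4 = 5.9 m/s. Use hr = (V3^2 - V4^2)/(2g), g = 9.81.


hr = (9.8^2 - 5.9^2) / (2*9.81) = 3.1208 m


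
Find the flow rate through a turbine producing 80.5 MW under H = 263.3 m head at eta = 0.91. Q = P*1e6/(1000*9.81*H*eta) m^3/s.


Q = 80.5 * 1e6 / (1000 * 9.81 * 263.3 * 0.91) = 34.2480 m^3/s


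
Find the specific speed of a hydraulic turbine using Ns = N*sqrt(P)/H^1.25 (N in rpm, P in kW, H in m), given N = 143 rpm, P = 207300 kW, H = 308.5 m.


Ns = 143 * 207300^0.5 / 308.5^1.25 = 50.3578


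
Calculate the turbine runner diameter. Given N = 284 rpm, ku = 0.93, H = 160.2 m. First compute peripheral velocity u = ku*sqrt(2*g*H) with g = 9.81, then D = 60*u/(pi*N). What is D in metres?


u = 0.93 * sqrt(2*9.81*160.2) = 52.1391 m/s
D = 60 * 52.1391 / (pi * 284) = 3.5063 m


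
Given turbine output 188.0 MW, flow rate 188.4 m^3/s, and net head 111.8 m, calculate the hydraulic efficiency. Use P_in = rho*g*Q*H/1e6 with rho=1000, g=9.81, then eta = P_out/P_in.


P_in = 1000 * 9.81 * 188.4 * 111.8 / 1e6 = 206.6292 MW
eta = 188.0 / 206.6292 = 0.9098


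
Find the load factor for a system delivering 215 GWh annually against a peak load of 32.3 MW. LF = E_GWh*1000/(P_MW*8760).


LF = 215 * 1000 / (32.3 * 8760) = 0.7599


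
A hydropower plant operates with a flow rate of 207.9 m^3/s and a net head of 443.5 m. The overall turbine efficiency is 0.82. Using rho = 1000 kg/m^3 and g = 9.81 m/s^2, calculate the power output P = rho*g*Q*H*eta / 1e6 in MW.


P = 1000 * 9.81 * 207.9 * 443.5 * 0.82 / 1e6 = 741.7046 MW


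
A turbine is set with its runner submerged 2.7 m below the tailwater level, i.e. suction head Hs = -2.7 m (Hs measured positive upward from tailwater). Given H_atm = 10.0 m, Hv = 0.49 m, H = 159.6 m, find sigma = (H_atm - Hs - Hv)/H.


sigma = (10.0 - (-2.7) - 0.49) / 159.6 = 0.0765


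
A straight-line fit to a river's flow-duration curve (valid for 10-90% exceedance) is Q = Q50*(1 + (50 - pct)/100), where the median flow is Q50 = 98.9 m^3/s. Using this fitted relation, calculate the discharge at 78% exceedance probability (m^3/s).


Q = 98.9 * (1 + (50 - 78)/100) = 71.2080 m^3/s


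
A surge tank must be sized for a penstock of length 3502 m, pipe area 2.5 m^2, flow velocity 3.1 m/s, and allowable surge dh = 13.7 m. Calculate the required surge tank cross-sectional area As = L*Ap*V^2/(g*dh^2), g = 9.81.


As = 3502 * 2.5 * 3.1^2 / (9.81 * 13.7^2) = 45.6951 m^2


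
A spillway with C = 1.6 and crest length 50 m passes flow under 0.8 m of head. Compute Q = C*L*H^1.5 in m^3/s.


Q = 1.6 * 50 * 0.8^1.5 = 57.2433 m^3/s


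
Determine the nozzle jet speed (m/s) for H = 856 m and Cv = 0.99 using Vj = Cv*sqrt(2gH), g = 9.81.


Vj = 0.99 * sqrt(2*9.81*856) = 128.2985 m/s


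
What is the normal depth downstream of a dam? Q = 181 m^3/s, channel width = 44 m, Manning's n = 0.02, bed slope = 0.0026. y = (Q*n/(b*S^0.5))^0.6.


y = (181 * 0.02 / (44 * 0.0026^0.5))^0.6 = 1.3325 m


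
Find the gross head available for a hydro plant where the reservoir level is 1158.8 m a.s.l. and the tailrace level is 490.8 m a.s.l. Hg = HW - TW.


Hg = 1158.8 - 490.8 = 668.0000 m


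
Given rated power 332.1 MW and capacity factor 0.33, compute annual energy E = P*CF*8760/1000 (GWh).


E = 332.1 * 0.33 * 8760 / 1000 = 960.0347 GWh


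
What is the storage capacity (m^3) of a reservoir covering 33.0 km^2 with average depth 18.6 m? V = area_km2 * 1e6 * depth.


V = 33.0 * 1e6 * 18.6 = 6.1380e+08 m^3


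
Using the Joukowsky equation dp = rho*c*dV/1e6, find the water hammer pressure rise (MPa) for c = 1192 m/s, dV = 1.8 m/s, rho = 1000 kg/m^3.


dp = 1000 * 1192 * 1.8 / 1e6 = 2.1456 MPa


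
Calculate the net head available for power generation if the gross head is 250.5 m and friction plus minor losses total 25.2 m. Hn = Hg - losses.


Hn = 250.5 - 25.2 = 225.3000 m


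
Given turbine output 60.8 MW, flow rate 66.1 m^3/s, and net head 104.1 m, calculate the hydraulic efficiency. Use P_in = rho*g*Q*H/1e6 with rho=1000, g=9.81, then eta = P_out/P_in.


P_in = 1000 * 9.81 * 66.1 * 104.1 / 1e6 = 67.5027 MW
eta = 60.8 / 67.5027 = 0.9007


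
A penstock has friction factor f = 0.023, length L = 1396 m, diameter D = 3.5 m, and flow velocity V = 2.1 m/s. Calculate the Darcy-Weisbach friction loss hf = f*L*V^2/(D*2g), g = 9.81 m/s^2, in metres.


hf = 0.023 * 1396 * 2.1^2 / (3.5 * 2 * 9.81) = 2.0620 m


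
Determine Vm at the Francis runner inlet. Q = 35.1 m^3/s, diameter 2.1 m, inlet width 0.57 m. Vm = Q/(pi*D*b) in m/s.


Vm = 35.1 / (pi * 2.1 * 0.57) = 9.3339 m/s


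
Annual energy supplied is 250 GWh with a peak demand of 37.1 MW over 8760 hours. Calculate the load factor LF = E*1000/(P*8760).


LF = 250 * 1000 / (37.1 * 8760) = 0.7692


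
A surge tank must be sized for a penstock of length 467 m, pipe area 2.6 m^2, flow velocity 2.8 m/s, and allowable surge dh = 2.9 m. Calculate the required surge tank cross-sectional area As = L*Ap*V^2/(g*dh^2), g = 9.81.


As = 467 * 2.6 * 2.8^2 / (9.81 * 2.9^2) = 115.3829 m^2


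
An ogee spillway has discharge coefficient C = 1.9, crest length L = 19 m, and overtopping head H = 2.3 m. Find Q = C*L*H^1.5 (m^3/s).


Q = 1.9 * 19 * 2.3^1.5 = 125.9212 m^3/s


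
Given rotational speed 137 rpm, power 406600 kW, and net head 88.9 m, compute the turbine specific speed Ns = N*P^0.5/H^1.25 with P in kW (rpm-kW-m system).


Ns = 137 * 406600^0.5 / 88.9^1.25 = 320.0200


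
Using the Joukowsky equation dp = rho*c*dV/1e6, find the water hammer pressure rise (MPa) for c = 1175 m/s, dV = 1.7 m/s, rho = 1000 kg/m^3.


dp = 1000 * 1175 * 1.7 / 1e6 = 1.9975 MPa


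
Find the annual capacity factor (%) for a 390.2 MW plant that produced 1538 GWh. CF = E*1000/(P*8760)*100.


CF = 1538 * 1000 / (390.2 * 8760) * 100 = 44.9951 %


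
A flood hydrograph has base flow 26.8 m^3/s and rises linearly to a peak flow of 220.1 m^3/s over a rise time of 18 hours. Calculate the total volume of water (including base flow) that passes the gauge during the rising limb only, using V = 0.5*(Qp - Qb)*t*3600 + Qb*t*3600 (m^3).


V = 0.5*(220.1 - 26.8)*18*3600 + 26.8*18*3600 = 7.9996e+06 m^3


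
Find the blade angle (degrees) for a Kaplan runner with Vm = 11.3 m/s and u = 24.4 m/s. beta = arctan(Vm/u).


beta = arctan(11.3 / 24.4) = 24.8496 degrees


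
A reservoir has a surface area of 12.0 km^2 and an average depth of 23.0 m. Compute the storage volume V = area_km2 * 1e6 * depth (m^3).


V = 12.0 * 1e6 * 23.0 = 2.7600e+08 m^3


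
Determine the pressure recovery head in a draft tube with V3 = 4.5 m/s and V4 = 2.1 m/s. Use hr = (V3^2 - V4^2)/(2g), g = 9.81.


hr = (4.5^2 - 2.1^2) / (2*9.81) = 0.8073 m


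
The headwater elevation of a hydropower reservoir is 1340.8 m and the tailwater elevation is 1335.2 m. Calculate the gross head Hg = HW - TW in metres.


Hg = 1340.8 - 1335.2 = 5.6000 m


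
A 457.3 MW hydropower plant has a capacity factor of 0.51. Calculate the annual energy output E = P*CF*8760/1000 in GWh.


E = 457.3 * 0.51 * 8760 / 1000 = 2043.0335 GWh


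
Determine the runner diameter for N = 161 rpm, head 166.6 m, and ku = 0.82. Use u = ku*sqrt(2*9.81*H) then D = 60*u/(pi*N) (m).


u = 0.82 * sqrt(2*9.81*166.6) = 46.8814 m/s
D = 60 * 46.8814 / (pi * 161) = 5.5613 m


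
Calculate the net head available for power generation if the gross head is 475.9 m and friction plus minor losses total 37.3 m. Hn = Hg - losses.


Hn = 475.9 - 37.3 = 438.6000 m


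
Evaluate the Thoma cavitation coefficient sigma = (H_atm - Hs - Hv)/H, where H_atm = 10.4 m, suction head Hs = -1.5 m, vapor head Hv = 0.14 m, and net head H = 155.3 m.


sigma = (10.4 - (-1.5) - 0.14) / 155.3 = 0.0757


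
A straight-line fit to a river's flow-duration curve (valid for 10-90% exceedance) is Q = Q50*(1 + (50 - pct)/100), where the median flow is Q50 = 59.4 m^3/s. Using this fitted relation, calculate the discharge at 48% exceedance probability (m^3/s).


Q = 59.4 * (1 + (50 - 48)/100) = 60.5880 m^3/s


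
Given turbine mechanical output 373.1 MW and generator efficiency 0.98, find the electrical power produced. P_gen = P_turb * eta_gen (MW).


P_gen = 373.1 * 0.98 = 365.6380 MW


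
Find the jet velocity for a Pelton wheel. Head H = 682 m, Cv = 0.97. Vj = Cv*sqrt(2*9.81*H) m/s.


Vj = 0.97 * sqrt(2*9.81*682) = 112.2053 m/s


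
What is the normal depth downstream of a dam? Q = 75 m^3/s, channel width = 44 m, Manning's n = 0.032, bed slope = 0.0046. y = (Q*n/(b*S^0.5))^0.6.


y = (75 * 0.032 / (44 * 0.0046^0.5))^0.6 = 0.8775 m


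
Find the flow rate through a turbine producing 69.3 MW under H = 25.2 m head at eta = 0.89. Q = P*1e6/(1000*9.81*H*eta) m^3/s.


Q = 69.3 * 1e6 / (1000 * 9.81 * 25.2 * 0.89) = 314.9733 m^3/s


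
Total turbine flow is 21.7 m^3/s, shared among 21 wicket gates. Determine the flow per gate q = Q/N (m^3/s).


q = 21.7 / 21 = 1.0333 m^3/s


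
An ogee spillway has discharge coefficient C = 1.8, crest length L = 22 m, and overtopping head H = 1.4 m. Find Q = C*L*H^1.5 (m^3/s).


Q = 1.8 * 22 * 1.4^1.5 = 65.5975 m^3/s


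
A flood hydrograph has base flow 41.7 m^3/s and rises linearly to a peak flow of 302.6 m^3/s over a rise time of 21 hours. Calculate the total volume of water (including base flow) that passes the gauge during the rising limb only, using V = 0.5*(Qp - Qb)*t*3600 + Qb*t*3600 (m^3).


V = 0.5*(302.6 - 41.7)*21*3600 + 41.7*21*3600 = 1.3015e+07 m^3


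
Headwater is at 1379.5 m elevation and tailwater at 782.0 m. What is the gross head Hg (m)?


Hg = 1379.5 - 782.0 = 597.5000 m


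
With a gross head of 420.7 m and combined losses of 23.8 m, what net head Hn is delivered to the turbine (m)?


Hn = 420.7 - 23.8 = 396.9000 m


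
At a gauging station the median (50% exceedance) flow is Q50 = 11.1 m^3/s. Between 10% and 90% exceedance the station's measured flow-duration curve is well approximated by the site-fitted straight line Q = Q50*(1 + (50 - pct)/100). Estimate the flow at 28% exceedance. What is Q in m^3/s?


Q = 11.1 * (1 + (50 - 28)/100) = 13.5420 m^3/s


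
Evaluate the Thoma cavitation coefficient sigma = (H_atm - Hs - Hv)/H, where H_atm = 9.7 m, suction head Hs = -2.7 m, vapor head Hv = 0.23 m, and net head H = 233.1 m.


sigma = (9.7 - (-2.7) - 0.23) / 233.1 = 0.0522


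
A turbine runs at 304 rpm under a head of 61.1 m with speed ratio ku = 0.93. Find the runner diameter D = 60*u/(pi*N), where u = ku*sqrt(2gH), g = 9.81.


u = 0.93 * sqrt(2*9.81*61.1) = 32.1998 m/s
D = 60 * 32.1998 / (pi * 304) = 2.0229 m


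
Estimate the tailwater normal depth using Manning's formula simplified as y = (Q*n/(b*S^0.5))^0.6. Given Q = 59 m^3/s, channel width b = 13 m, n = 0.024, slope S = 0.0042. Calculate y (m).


y = (59 * 0.024 / (13 * 0.0042^0.5))^0.6 = 1.3655 m


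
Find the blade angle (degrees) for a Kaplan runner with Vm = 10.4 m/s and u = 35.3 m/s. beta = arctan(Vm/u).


beta = arctan(10.4 / 35.3) = 16.4159 degrees


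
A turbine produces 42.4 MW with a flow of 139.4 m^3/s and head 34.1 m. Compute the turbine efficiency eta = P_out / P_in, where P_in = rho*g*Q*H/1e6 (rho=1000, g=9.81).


P_in = 1000 * 9.81 * 139.4 * 34.1 / 1e6 = 46.6322 MW
eta = 42.4 / 46.6322 = 0.9092


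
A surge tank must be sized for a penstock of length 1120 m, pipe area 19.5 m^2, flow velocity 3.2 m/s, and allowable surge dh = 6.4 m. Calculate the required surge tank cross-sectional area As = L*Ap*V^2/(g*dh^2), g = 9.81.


As = 1120 * 19.5 * 3.2^2 / (9.81 * 6.4^2) = 556.5749 m^2


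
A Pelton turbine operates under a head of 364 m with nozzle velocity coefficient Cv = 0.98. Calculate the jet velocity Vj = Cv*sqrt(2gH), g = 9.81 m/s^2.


Vj = 0.98 * sqrt(2*9.81*364) = 82.8183 m/s


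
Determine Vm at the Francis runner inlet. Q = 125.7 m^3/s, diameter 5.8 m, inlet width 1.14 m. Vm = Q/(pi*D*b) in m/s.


Vm = 125.7 / (pi * 5.8 * 1.14) = 6.0514 m/s


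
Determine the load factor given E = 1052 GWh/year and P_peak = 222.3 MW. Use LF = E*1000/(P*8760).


LF = 1052 * 1000 / (222.3 * 8760) = 0.5402


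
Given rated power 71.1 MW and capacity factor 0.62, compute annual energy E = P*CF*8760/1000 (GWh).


E = 71.1 * 0.62 * 8760 / 1000 = 386.1583 GWh


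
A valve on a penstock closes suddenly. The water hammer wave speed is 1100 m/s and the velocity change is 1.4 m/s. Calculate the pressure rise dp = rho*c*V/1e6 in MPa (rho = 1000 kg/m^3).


dp = 1000 * 1100 * 1.4 / 1e6 = 1.5400 MPa


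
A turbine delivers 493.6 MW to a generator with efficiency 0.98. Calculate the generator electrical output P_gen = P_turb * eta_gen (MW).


P_gen = 493.6 * 0.98 = 483.7280 MW


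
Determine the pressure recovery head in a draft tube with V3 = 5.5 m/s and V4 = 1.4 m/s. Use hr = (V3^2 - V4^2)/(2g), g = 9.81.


hr = (5.5^2 - 1.4^2) / (2*9.81) = 1.4419 m


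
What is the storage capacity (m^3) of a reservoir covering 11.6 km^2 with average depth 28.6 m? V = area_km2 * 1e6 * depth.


V = 11.6 * 1e6 * 28.6 = 3.3176e+08 m^3


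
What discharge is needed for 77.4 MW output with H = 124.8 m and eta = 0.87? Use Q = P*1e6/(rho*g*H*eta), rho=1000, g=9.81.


Q = 77.4 * 1e6 / (1000 * 9.81 * 124.8 * 0.87) = 72.6671 m^3/s


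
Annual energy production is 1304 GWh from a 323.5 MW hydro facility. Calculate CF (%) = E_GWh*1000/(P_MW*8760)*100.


CF = 1304 * 1000 / (323.5 * 8760) * 100 = 46.0150 %


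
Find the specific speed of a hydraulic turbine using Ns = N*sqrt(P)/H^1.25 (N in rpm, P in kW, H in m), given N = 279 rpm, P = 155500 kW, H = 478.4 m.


Ns = 279 * 155500^0.5 / 478.4^1.25 = 49.1734


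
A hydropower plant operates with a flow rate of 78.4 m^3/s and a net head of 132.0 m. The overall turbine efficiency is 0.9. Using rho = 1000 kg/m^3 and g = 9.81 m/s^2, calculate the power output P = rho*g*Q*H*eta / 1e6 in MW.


P = 1000 * 9.81 * 78.4 * 132.0 * 0.9 / 1e6 = 91.3696 MW


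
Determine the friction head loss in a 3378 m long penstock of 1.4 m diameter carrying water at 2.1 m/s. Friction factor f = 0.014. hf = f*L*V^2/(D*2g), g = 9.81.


hf = 0.014 * 3378 * 2.1^2 / (1.4 * 2 * 9.81) = 7.5928 m


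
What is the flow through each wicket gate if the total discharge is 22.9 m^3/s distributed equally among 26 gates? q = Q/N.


q = 22.9 / 26 = 0.8808 m^3/s


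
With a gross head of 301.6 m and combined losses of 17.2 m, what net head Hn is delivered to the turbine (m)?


Hn = 301.6 - 17.2 = 284.4000 m


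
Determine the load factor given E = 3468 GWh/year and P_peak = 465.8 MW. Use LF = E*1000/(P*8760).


LF = 3468 * 1000 / (465.8 * 8760) = 0.8499


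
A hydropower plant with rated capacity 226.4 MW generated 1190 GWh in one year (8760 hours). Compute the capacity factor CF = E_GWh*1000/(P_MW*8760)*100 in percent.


CF = 1190 * 1000 / (226.4 * 8760) * 100 = 60.0021 %


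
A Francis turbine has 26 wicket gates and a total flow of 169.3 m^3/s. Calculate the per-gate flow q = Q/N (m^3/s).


q = 169.3 / 26 = 6.5115 m^3/s


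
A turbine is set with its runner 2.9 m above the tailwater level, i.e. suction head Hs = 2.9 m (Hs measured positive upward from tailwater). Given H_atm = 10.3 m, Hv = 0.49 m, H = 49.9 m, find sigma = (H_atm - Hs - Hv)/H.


sigma = (10.3 - 2.9 - 0.49) / 49.9 = 0.1385


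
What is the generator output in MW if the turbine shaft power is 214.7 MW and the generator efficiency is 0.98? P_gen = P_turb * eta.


P_gen = 214.7 * 0.98 = 210.4060 MW


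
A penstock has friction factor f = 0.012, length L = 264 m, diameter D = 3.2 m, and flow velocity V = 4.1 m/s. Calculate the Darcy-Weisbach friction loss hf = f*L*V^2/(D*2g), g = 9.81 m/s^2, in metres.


hf = 0.012 * 264 * 4.1^2 / (3.2 * 2 * 9.81) = 0.8482 m


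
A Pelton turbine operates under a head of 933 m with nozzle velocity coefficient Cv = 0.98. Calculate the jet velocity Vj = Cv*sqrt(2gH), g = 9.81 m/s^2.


Vj = 0.98 * sqrt(2*9.81*933) = 132.5917 m/s


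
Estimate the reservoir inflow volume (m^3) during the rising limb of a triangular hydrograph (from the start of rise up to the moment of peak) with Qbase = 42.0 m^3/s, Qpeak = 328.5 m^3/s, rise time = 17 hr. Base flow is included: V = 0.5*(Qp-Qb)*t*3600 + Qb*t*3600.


V = 0.5*(328.5 - 42.0)*17*3600 + 42.0*17*3600 = 1.1337e+07 m^3


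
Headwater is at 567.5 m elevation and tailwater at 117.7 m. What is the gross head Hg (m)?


Hg = 567.5 - 117.7 = 449.8000 m


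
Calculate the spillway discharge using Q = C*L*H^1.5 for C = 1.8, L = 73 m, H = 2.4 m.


Q = 1.8 * 73 * 2.4^1.5 = 488.5536 m^3/s


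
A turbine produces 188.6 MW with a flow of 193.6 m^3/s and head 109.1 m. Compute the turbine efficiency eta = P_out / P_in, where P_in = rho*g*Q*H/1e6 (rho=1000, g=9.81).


P_in = 1000 * 9.81 * 193.6 * 109.1 / 1e6 = 207.2045 MW
eta = 188.6 / 207.2045 = 0.9102


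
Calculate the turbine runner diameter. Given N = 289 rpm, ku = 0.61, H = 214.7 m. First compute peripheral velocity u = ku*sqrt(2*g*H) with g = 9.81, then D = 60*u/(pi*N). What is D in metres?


u = 0.61 * sqrt(2*9.81*214.7) = 39.5909 m/s
D = 60 * 39.5909 / (pi * 289) = 2.6164 m


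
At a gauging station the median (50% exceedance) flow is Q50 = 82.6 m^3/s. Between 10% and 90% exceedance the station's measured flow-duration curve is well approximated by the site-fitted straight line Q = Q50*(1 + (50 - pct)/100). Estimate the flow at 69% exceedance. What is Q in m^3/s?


Q = 82.6 * (1 + (50 - 69)/100) = 66.9060 m^3/s


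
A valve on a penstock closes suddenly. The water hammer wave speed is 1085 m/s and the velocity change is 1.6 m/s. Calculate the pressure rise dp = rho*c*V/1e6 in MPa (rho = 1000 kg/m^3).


dp = 1000 * 1085 * 1.6 / 1e6 = 1.7360 MPa


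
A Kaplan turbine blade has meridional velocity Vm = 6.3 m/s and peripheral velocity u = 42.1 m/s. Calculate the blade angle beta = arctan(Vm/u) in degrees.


beta = arctan(6.3 / 42.1) = 8.5108 degrees


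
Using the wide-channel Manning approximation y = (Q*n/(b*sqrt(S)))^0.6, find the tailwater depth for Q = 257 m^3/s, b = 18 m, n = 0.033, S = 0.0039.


y = (257 * 0.033 / (18 * 0.0039^0.5))^0.6 = 3.3619 m


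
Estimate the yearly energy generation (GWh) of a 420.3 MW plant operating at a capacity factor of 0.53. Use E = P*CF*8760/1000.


E = 420.3 * 0.53 * 8760 / 1000 = 1951.3688 GWh


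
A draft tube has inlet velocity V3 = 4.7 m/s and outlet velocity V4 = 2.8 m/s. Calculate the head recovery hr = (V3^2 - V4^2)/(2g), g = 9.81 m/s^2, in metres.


hr = (4.7^2 - 2.8^2) / (2*9.81) = 0.7263 m


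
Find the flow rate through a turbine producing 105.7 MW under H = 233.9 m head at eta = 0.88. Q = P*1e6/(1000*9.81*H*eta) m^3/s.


Q = 105.7 * 1e6 / (1000 * 9.81 * 233.9 * 0.88) = 52.3472 m^3/s


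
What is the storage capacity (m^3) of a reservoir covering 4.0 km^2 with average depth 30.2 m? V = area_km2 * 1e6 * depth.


V = 4.0 * 1e6 * 30.2 = 1.2080e+08 m^3


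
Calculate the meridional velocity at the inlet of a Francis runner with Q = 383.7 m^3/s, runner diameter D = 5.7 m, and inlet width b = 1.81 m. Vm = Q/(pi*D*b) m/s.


Vm = 383.7 / (pi * 5.7 * 1.81) = 11.8383 m/s


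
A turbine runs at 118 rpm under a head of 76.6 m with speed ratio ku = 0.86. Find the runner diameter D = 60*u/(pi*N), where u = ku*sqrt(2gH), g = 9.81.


u = 0.86 * sqrt(2*9.81*76.6) = 33.3397 m/s
D = 60 * 33.3397 / (pi * 118) = 5.3961 m


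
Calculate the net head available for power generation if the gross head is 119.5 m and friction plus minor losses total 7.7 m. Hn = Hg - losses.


Hn = 119.5 - 7.7 = 111.8000 m


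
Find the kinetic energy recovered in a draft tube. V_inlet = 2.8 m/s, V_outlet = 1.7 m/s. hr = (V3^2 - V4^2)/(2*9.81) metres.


hr = (2.8^2 - 1.7^2) / (2*9.81) = 0.2523 m


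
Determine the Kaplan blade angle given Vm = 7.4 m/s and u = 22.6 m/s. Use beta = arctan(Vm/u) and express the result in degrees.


beta = arctan(7.4 / 22.6) = 18.1302 degrees


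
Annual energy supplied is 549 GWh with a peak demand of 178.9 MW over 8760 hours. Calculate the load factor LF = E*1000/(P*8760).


LF = 549 * 1000 / (178.9 * 8760) = 0.3503


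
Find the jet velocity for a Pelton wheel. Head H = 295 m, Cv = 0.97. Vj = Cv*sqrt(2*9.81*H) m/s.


Vj = 0.97 * sqrt(2*9.81*295) = 73.7959 m/s


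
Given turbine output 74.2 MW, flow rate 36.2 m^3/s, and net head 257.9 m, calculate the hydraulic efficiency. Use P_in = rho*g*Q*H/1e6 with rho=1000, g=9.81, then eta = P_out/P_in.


P_in = 1000 * 9.81 * 36.2 * 257.9 / 1e6 = 91.5860 MW
eta = 74.2 / 91.5860 = 0.8102


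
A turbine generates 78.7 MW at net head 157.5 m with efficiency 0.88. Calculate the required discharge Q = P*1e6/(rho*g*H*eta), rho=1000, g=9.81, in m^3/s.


Q = 78.7 * 1e6 / (1000 * 9.81 * 157.5 * 0.88) = 57.8819 m^3/s


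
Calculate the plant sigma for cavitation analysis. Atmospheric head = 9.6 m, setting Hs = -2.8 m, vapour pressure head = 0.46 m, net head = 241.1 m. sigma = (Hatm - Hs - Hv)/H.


sigma = (9.6 - (-2.8) - 0.46) / 241.1 = 0.0495


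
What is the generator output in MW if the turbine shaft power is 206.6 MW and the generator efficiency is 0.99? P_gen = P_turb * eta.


P_gen = 206.6 * 0.99 = 204.5340 MW


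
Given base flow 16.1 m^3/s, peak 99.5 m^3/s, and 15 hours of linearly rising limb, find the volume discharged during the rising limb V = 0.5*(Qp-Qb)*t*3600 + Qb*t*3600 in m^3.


V = 0.5*(99.5 - 16.1)*15*3600 + 16.1*15*3600 = 3.1212e+06 m^3


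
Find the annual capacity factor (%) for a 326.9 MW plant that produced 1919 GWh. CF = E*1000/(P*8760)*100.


CF = 1919 * 1000 / (326.9 * 8760) * 100 = 67.0125 %


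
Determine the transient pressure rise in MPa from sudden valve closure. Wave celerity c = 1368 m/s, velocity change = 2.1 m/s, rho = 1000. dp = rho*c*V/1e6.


dp = 1000 * 1368 * 2.1 / 1e6 = 2.8728 MPa


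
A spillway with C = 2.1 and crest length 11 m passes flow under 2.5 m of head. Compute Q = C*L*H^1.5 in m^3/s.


Q = 2.1 * 11 * 2.5^1.5 = 91.3108 m^3/s


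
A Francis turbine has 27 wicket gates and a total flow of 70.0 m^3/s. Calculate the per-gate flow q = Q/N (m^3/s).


q = 70.0 / 27 = 2.5926 m^3/s


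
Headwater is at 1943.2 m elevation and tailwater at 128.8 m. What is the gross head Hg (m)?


Hg = 1943.2 - 128.8 = 1814.4000 m


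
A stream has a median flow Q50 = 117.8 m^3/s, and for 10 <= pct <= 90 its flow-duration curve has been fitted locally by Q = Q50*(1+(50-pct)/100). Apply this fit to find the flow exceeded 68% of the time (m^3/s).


Q = 117.8 * (1 + (50 - 68)/100) = 96.5960 m^3/s


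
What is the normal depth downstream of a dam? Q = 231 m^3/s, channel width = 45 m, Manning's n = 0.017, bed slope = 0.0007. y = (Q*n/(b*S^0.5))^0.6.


y = (231 * 0.017 / (45 * 0.0007^0.5))^0.6 = 2.0463 m


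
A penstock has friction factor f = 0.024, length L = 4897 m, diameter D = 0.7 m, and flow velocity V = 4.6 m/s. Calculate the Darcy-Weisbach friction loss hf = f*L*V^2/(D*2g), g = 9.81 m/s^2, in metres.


hf = 0.024 * 4897 * 4.6^2 / (0.7 * 2 * 9.81) = 181.0756 m


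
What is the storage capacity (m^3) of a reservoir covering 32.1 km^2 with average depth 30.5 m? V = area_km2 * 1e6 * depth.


V = 32.1 * 1e6 * 30.5 = 9.7905e+08 m^3


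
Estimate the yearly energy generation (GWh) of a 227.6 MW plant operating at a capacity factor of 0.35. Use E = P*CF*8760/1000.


E = 227.6 * 0.35 * 8760 / 1000 = 697.8216 GWh


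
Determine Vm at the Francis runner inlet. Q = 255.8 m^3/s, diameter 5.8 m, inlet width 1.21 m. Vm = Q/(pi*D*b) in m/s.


Vm = 255.8 / (pi * 5.8 * 1.21) = 11.6021 m/s


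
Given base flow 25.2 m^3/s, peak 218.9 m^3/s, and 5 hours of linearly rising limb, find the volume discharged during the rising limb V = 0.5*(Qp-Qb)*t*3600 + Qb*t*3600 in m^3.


V = 0.5*(218.9 - 25.2)*5*3600 + 25.2*5*3600 = 2.1969e+06 m^3


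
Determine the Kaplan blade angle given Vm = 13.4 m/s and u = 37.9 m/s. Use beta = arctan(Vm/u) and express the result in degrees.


beta = arctan(13.4 / 37.9) = 19.4717 degrees


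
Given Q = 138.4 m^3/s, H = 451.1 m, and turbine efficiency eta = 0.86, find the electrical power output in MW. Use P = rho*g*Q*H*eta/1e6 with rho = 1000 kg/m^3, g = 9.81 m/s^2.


P = 1000 * 9.81 * 138.4 * 451.1 * 0.86 / 1e6 = 526.7158 MW


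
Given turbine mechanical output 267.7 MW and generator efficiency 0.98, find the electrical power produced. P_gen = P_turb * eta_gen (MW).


P_gen = 267.7 * 0.98 = 262.3460 MW


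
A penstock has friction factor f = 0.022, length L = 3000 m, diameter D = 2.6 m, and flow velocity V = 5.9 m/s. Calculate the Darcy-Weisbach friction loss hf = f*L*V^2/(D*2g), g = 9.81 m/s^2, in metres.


hf = 0.022 * 3000 * 5.9^2 / (2.6 * 2 * 9.81) = 45.0376 m


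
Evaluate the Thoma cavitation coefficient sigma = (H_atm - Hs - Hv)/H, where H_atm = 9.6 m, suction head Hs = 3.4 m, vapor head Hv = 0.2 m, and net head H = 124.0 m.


sigma = (9.6 - 3.4 - 0.2) / 124.0 = 0.0484


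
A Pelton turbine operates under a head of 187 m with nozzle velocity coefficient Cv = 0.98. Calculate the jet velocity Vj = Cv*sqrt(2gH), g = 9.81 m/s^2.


Vj = 0.98 * sqrt(2*9.81*187) = 59.3603 m/s


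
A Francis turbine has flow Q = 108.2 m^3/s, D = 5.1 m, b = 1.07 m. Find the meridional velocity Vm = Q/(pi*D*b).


Vm = 108.2 / (pi * 5.1 * 1.07) = 6.3114 m/s


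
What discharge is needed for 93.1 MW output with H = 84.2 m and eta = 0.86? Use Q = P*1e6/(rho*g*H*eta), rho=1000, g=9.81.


Q = 93.1 * 1e6 / (1000 * 9.81 * 84.2 * 0.86) = 131.0600 m^3/s


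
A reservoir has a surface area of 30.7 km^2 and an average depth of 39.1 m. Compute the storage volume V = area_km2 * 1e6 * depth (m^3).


V = 30.7 * 1e6 * 39.1 = 1.2004e+09 m^3


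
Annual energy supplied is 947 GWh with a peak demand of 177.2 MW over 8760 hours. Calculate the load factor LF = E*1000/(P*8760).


LF = 947 * 1000 / (177.2 * 8760) = 0.6101


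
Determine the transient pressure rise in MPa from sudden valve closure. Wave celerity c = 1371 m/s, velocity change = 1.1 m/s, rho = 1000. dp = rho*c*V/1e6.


dp = 1000 * 1371 * 1.1 / 1e6 = 1.5081 MPa


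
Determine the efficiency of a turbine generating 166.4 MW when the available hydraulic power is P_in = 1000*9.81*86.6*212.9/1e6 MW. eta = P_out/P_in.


P_in = 1000 * 9.81 * 86.6 * 212.9 / 1e6 = 180.8683 MW
eta = 166.4 / 180.8683 = 0.9200


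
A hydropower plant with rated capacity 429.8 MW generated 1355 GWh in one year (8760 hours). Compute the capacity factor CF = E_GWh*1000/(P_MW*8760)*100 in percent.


CF = 1355 * 1000 / (429.8 * 8760) * 100 = 35.9889 %


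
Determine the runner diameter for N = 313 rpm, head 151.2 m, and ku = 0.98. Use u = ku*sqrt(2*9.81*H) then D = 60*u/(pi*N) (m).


u = 0.98 * sqrt(2*9.81*151.2) = 53.3767 m/s
D = 60 * 53.3767 / (pi * 313) = 3.2569 m


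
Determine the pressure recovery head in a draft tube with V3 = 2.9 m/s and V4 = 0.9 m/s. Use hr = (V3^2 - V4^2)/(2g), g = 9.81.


hr = (2.9^2 - 0.9^2) / (2*9.81) = 0.3874 m


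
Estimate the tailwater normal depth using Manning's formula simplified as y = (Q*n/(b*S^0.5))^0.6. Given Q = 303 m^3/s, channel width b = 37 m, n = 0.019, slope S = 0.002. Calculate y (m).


y = (303 * 0.019 / (37 * 0.002^0.5))^0.6 = 2.1129 m


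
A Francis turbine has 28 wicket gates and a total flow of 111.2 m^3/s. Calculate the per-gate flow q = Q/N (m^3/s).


q = 111.2 / 28 = 3.9714 m^3/s


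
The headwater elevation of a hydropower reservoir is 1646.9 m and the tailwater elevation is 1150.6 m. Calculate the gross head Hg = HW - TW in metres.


Hg = 1646.9 - 1150.6 = 496.3000 m


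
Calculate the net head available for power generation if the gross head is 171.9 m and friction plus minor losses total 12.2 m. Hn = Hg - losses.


Hn = 171.9 - 12.2 = 159.7000 m


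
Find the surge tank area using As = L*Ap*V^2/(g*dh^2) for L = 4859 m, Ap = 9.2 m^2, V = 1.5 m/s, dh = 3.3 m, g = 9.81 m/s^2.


As = 4859 * 9.2 * 1.5^2 / (9.81 * 3.3^2) = 941.5001 m^2


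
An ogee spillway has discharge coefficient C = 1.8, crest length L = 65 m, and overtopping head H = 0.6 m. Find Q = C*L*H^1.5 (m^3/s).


Q = 1.8 * 65 * 0.6^1.5 = 54.3767 m^3/s


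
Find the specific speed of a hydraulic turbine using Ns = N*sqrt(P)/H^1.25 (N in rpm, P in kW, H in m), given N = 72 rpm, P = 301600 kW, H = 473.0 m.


Ns = 72 * 301600^0.5 / 473.0^1.25 = 17.9255


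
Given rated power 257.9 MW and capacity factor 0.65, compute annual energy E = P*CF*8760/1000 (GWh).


E = 257.9 * 0.65 * 8760 / 1000 = 1468.4826 GWh


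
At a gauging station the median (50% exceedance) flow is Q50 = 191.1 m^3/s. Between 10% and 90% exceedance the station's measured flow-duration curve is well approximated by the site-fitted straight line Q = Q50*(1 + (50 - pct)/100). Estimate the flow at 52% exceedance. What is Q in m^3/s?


Q = 191.1 * (1 + (50 - 52)/100) = 187.2780 m^3/s


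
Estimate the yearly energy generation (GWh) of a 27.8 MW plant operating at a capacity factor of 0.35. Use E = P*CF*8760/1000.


E = 27.8 * 0.35 * 8760 / 1000 = 85.2348 GWh


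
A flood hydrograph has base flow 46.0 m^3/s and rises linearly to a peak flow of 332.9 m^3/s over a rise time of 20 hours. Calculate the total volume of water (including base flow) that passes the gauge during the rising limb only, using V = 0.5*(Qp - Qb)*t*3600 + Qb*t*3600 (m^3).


V = 0.5*(332.9 - 46.0)*20*3600 + 46.0*20*3600 = 1.3640e+07 m^3


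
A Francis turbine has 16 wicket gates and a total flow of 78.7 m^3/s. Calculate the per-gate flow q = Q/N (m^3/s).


q = 78.7 / 16 = 4.9188 m^3/s


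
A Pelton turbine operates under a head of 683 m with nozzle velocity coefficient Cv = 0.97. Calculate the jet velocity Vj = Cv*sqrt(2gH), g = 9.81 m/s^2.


Vj = 0.97 * sqrt(2*9.81*683) = 112.2875 m/s


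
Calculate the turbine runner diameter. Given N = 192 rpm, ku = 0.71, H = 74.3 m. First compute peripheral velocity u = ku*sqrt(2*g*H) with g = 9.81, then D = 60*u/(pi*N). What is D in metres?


u = 0.71 * sqrt(2*9.81*74.3) = 27.1083 m/s
D = 60 * 27.1083 / (pi * 192) = 2.6965 m


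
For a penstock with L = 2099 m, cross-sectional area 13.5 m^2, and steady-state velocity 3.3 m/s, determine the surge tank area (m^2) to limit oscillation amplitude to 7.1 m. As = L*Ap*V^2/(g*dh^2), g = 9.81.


As = 2099 * 13.5 * 3.3^2 / (9.81 * 7.1^2) = 624.0054 m^2


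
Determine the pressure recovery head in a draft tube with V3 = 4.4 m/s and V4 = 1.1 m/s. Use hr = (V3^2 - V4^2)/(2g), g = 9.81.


hr = (4.4^2 - 1.1^2) / (2*9.81) = 0.9251 m


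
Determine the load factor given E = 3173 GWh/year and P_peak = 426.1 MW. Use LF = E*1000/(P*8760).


LF = 3173 * 1000 / (426.1 * 8760) = 0.8501


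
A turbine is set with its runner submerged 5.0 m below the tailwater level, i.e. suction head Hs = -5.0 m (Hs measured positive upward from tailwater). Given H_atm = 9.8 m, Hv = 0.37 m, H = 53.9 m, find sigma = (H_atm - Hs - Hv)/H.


sigma = (9.8 - (-5.0) - 0.37) / 53.9 = 0.2677
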